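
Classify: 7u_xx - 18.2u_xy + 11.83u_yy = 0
Parabolic (discriminant = 0).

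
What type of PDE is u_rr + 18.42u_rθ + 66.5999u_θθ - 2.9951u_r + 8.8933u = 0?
With A = 1, B = 18.42, C = 66.5999, the discriminant is 72.8968. This is a hyperbolic PDE.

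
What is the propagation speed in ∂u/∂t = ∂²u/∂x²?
Infinite. The heat equation is parabolic, not hyperbolic, so disturbances propagate instantly.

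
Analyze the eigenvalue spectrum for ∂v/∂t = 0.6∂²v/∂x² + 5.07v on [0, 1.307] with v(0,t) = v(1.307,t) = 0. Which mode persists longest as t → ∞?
Eigenvalues: λₙ = 0.6n²π²/1.307² - 5.07.
First three modes:
  n=1: λ₁ = 0.6π²/1.307² - 5.07 ≈ -1.603
  n=2: λ₂ = 2.4π²/1.307² - 5.07 ≈ 8.796
  n=3: λ₃ = 5.4π²/1.307² - 5.07 ≈ 26.129
Since 0.6π²/1.307² ≈ 3.467 < 5.07, λ₁ < 0.
The n=1 mode grows fastest (−λₙ is largest for n=1) → dominates.
Asymptotic: v ~ c₁ sin(πx/1.307) e^{1.603t} (exponential growth at rate −λ₁ ≈ 1.603).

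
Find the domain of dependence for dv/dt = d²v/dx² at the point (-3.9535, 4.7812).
The entire real line. The heat equation has infinite propagation speed: any initial disturbance instantly affects all points (though exponentially small far away).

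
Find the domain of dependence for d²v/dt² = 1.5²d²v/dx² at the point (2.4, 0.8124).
Domain of dependence: [1.1814, 3.6186]. Signals travel at speed 1.5, so data within |x - 2.4| ≤ 1.5·0.8124 = 1.2186 can reach the point.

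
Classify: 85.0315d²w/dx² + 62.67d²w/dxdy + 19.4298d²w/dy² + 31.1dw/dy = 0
Elliptic (discriminant = -2681.0512548).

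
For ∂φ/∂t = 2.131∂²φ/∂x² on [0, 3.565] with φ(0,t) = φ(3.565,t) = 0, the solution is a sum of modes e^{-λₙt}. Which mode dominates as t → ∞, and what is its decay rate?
Eigenvalues: λₙ = 2.131n²π²/3.565².
First three modes:
  n=1: λ₁ = 2.131π²/3.565² ≈ 1.655
  n=2: λ₂ = 8.524π²/3.565² ≈ 6.619 (4× faster decay)
  n=3: λ₃ = 19.179π²/3.565² ≈ 14.894 (9× faster decay)
As t → ∞, higher modes decay exponentially faster. The n=1 mode dominates: φ ~ c₁ sin(πx/3.565) e^{-λ₁t}.
Decay rate: λ₁ = 2.131π²/3.565² ≈ 1.655.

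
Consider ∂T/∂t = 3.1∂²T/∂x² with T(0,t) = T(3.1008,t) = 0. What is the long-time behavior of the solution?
As t → ∞, T → 0. Heat diffuses out through both boundaries.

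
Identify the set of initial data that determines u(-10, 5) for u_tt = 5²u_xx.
Domain of dependence: [-35, 15]. Signals travel at speed 5, so data within |x - -10| ≤ 5·5 = 25 can reach the point.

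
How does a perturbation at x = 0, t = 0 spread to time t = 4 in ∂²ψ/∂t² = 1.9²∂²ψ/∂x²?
Domain of influence: [-7.6, 7.6]. Data at x = 0 spreads outward at speed 1.9.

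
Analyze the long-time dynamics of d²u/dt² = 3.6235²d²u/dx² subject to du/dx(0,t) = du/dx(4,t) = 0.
Long-time behavior: u oscillates about a mean that drifts linearly in t (generically unbounded; no decay). There is no damping, so the nonconstant modes persist as standing waves (energy conserved, no decay). But with Neumann conditions at both ends the constant mode has eigenvalue 0: the spatial mean M(t) of u satisfies M'' = 0, so M(t) = M(0) + M'(0)·t. Unless the initial velocity has zero mean (∫u_t(x,0)dx = 0), the solution grows linearly in t (unbounded, though not exponentially); if it does have zero mean, the solution stays bounded and simply oscillates.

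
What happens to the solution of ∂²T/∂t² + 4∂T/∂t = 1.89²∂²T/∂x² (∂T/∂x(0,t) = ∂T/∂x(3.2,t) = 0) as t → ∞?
T → constant (steady state). Damping (γ=4) dissipates the nonconstant modes; with Neumann BCs the spatial average obeys M''+γM'=0 and tends to a finite limit.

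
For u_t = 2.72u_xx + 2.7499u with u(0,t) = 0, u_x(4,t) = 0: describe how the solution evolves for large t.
u grows unboundedly. Reaction dominates diffusion (r=2.7499 > κπ²/(4L²)≈0.42); solution grows exponentially.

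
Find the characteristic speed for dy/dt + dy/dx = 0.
Speed = 1. Information travels along x - 1t = const (rightward).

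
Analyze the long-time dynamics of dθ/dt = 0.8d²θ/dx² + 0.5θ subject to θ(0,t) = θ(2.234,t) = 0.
Long-time behavior: θ → 0. Diffusion dominates reaction (r=0.5 < κπ²/L²≈1.58); solution decays.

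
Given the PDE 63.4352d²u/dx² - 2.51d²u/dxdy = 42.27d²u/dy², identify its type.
Rewriting in standard form: 63.4352d²u/dx² - 2.51d²u/dxdy - 42.27d²u/dy² = 0. The second-order coefficients are A = 63.4352, B = -2.51, C = -42.27. Since B² - 4AC = 10731.923716 > 0, this is a hyperbolic PDE.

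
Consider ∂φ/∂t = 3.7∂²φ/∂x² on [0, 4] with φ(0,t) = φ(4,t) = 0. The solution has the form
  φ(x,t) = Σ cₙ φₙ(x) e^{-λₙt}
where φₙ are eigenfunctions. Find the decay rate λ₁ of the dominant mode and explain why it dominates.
Eigenvalues: λₙ = 3.7n²π²/4².
First three modes:
  n=1: λ₁ = 3.7π²/4² ≈ 2.282
  n=2: λ₂ = 14.8π²/4² ≈ 9.129 (4× faster decay)
  n=3: λ₃ = 33.3π²/4² ≈ 20.541 (9× faster decay)
As t → ∞, higher modes decay exponentially faster. The n=1 mode dominates: φ ~ c₁ sin(πx/4) e^{-λ₁t}.
Decay rate: λ₁ = 3.7π²/4² ≈ 2.282.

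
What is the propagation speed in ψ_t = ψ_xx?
Infinite. The heat equation is parabolic, not hyperbolic, so disturbances propagate instantly.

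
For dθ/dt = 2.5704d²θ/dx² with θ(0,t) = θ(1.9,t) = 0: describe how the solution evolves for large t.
θ → 0. Heat diffuses out through both boundaries.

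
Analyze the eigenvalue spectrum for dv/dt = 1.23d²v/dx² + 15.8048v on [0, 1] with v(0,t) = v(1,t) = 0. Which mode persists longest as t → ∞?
Eigenvalues: λₙ = 1.23n²π²/1² - 15.8048.
First three modes:
  n=1: λ₁ = 1.23π² - 15.8048 ≈ -3.665
  n=2: λ₂ = 4.92π² - 15.8048 ≈ 32.754
  n=3: λ₃ = 11.07π² - 15.8048 ≈ 93.452
Since 1.23π² ≈ 12.14 < 15.8048, λ₁ < 0.
The n=1 mode grows fastest (−λₙ is largest for n=1) → dominates.
Asymptotic: v ~ c₁ sin(πx/1) e^{3.665t} (exponential growth at rate −λ₁ ≈ 3.665).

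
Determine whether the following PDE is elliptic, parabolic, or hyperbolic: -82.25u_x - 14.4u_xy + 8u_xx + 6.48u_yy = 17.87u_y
Rewriting in standard form: 8u_xx - 14.4u_xy + 6.48u_yy - 82.25u_x - 17.87u_y = 0. Coefficients: A = 8, B = -14.4, C = 6.48. B² - 4AC = 0, which is zero, so the equation is parabolic.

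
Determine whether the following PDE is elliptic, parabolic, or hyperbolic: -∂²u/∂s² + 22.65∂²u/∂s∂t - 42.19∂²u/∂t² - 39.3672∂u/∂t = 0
Coefficients: A = -1, B = 22.65, C = -42.19. B² - 4AC = 344.2625, which is positive, so the equation is hyperbolic.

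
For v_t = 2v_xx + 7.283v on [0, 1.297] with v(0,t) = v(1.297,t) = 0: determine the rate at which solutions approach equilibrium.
Eigenvalues: λₙ = 2n²π²/1.297² - 7.283.
First three modes:
  n=1: λ₁ = 2π²/1.297² - 7.283 ≈ 4.451
  n=2: λ₂ = 8π²/1.297² - 7.283 ≈ 39.653
  n=3: λ₃ = 18π²/1.297² - 7.283 ≈ 98.324
Since 2π²/1.297² ≈ 11.734 > 7.283, all λₙ > 0.
The n=1 mode decays slowest → dominates as t → ∞.
Asymptotic: v ~ c₁ sin(πx/1.297) e^{-λ₁t} with decay rate λ₁ ≈ 4.451.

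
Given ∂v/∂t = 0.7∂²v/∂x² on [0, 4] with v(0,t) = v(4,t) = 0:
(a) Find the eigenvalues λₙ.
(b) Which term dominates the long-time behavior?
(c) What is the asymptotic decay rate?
Eigenvalues: λₙ = 0.7n²π²/4².
First three modes:
  n=1: λ₁ = 0.7π²/4² ≈ 0.432
  n=2: λ₂ = 2.8π²/4² ≈ 1.727 (4× faster decay)
  n=3: λ₃ = 6.3π²/4² ≈ 3.886 (9× faster decay)
As t → ∞, higher modes decay exponentially faster. The n=1 mode dominates: v ~ c₁ sin(πx/4) e^{-λ₁t}.
Decay rate: λ₁ = 0.7π²/4² ≈ 0.432.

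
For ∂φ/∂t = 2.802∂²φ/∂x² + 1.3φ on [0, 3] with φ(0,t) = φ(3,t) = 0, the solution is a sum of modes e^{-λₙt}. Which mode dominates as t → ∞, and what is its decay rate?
Eigenvalues: λₙ = 2.802n²π²/3² - 1.3.
First three modes:
  n=1: λ₁ = 2.802π²/3² - 1.3 ≈ 1.773
  n=2: λ₂ = 11.208π²/3² - 1.3 ≈ 10.991
  n=3: λ₃ = 25.218π²/3² - 1.3 ≈ 26.355
Since 2.802π²/3² ≈ 3.073 > 1.3, all λₙ > 0.
The n=1 mode decays slowest → dominates as t → ∞.
Asymptotic: φ ~ c₁ sin(πx/3) e^{-λ₁t} with decay rate λ₁ ≈ 1.773.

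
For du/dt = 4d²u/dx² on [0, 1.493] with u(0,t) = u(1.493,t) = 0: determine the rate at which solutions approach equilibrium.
Eigenvalues: λₙ = 4n²π²/1.493².
First three modes:
  n=1: λ₁ = 4π²/1.493² ≈ 17.711
  n=2: λ₂ = 16π²/1.493² ≈ 70.844 (4× faster decay)
  n=3: λ₃ = 36π²/1.493² ≈ 159.398 (9× faster decay)
As t → ∞, higher modes decay exponentially faster. The n=1 mode dominates: u ~ c₁ sin(πx/1.493) e^{-λ₁t}.
Decay rate: λ₁ = 4π²/1.493² ≈ 17.711.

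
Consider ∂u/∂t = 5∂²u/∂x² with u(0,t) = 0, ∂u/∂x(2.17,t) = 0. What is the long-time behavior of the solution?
As t → ∞, u → 0. Heat escapes through the Dirichlet boundary.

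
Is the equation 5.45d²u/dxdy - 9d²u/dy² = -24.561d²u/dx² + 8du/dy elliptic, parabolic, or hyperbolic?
Rewriting in standard form: 24.561d²u/dx² + 5.45d²u/dxdy - 9d²u/dy² - 8du/dy = 0. Computing B² - 4AC with A = 24.561, B = 5.45, C = -9: discriminant = 913.8985 (positive). Answer: hyperbolic.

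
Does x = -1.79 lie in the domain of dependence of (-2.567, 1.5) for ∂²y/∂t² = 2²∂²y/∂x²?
Yes. The domain of dependence is [-5.567, 0.433], and -1.79 ∈ [-5.567, 0.433].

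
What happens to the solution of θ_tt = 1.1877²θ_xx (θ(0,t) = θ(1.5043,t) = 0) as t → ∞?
θ oscillates (no decay). Energy is conserved; the solution oscillates indefinitely as standing waves.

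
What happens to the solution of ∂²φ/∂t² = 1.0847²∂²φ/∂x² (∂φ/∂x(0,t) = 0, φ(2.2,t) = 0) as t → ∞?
φ oscillates (no decay). Energy is conserved; the solution oscillates indefinitely as standing waves.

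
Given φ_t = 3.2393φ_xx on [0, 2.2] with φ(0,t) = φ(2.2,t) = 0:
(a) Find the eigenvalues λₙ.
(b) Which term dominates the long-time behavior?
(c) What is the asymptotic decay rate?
Eigenvalues: λₙ = 3.2393n²π²/2.2².
First three modes:
  n=1: λ₁ = 3.2393π²/2.2² ≈ 6.605
  n=2: λ₂ = 12.9572π²/2.2² ≈ 26.422 (4× faster decay)
  n=3: λ₃ = 29.1537π²/2.2² ≈ 59.449 (9× faster decay)
As t → ∞, higher modes decay exponentially faster. The n=1 mode dominates: φ ~ c₁ sin(πx/2.2) e^{-λ₁t}.
Decay rate: λ₁ = 3.2393π²/2.2² ≈ 6.605.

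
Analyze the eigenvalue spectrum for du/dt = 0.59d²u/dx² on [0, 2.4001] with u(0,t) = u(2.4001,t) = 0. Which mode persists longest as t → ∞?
Eigenvalues: λₙ = 0.59n²π²/2.4001².
First three modes:
  n=1: λ₁ = 0.59π²/2.4001² ≈ 1.011
  n=2: λ₂ = 2.36π²/2.4001² ≈ 4.043 (4× faster decay)
  n=3: λ₃ = 5.31π²/2.4001² ≈ 9.098 (9× faster decay)
As t → ∞, higher modes decay exponentially faster. The n=1 mode dominates: u ~ c₁ sin(πx/2.4001) e^{-λ₁t}.
Decay rate: λ₁ = 0.59π²/2.4001² ≈ 1.011.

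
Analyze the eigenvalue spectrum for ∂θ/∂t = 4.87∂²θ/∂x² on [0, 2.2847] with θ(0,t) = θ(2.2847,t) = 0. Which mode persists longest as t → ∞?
Eigenvalues: λₙ = 4.87n²π²/2.2847².
First three modes:
  n=1: λ₁ = 4.87π²/2.2847² ≈ 9.208
  n=2: λ₂ = 19.48π²/2.2847² ≈ 36.832 (4× faster decay)
  n=3: λ₃ = 43.83π²/2.2847² ≈ 82.873 (9× faster decay)
As t → ∞, higher modes decay exponentially faster. The n=1 mode dominates: θ ~ c₁ sin(πx/2.2847) e^{-λ₁t}.
Decay rate: λ₁ = 4.87π²/2.2847² ≈ 9.208.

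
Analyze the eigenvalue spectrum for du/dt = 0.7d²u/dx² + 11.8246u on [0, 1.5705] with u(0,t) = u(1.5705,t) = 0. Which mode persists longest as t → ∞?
Eigenvalues: λₙ = 0.7n²π²/1.5705² - 11.8246.
First three modes:
  n=1: λ₁ = 0.7π²/1.5705² - 11.8246 ≈ -9.024
  n=2: λ₂ = 2.8π²/1.5705² - 11.8246 ≈ -0.62
  n=3: λ₃ = 6.3π²/1.5705² - 11.8246 ≈ 13.385
Since 0.7π²/1.5705² ≈ 2.801 < 11.8246, λ₁ < 0.
The n=1 mode grows fastest (−λₙ is largest for n=1) → dominates.
Asymptotic: u ~ c₁ sin(πx/1.5705) e^{9.024t} (exponential growth at rate −λ₁ ≈ 9.024).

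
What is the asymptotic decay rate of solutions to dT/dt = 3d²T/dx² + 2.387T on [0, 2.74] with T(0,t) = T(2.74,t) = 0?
Eigenvalues: λₙ = 3n²π²/2.74² - 2.387.
First three modes:
  n=1: λ₁ = 3π²/2.74² - 2.387 ≈ 1.557
  n=2: λ₂ = 12π²/2.74² - 2.387 ≈ 13.388
  n=3: λ₃ = 27π²/2.74² - 2.387 ≈ 33.108
Since 3π²/2.74² ≈ 3.944 > 2.387, all λₙ > 0.
The n=1 mode decays slowest → dominates as t → ∞.
Asymptotic: T ~ c₁ sin(πx/2.74) e^{-λ₁t} with decay rate λ₁ ≈ 1.557.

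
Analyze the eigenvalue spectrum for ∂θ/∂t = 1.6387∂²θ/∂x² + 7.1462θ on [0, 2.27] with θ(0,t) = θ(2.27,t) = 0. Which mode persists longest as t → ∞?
Eigenvalues: λₙ = 1.6387n²π²/2.27² - 7.1462.
First three modes:
  n=1: λ₁ = 1.6387π²/2.27² - 7.1462 ≈ -4.008
  n=2: λ₂ = 6.5548π²/2.27² - 7.1462 ≈ 5.409
  n=3: λ₃ = 14.7483π²/2.27² - 7.1462 ≈ 21.102
Since 1.6387π²/2.27² ≈ 3.139 < 7.1462, λ₁ < 0.
The n=1 mode grows fastest (−λₙ is largest for n=1) → dominates.
Asymptotic: θ ~ c₁ sin(πx/2.27) e^{4.008t} (exponential growth at rate −λ₁ ≈ 4.008).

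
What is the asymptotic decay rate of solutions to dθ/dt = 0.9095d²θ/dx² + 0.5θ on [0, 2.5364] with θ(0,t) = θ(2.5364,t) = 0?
Eigenvalues: λₙ = 0.9095n²π²/2.5364² - 0.5.
First three modes:
  n=1: λ₁ = 0.9095π²/2.5364² - 0.5 ≈ 0.895
  n=2: λ₂ = 3.638π²/2.5364² - 0.5 ≈ 5.081
  n=3: λ₃ = 8.1855π²/2.5364² - 0.5 ≈ 12.058
Since 0.9095π²/2.5364² ≈ 1.395 > 0.5, all λₙ > 0.
The n=1 mode decays slowest → dominates as t → ∞.
Asymptotic: θ ~ c₁ sin(πx/2.5364) e^{-λ₁t} with decay rate λ₁ ≈ 0.895.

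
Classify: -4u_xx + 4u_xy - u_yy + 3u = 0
Parabolic (discriminant = 0).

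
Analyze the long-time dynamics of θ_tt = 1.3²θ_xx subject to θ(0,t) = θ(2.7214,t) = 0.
Long-time behavior: θ oscillates (no decay). Energy is conserved; the solution oscillates indefinitely as standing waves.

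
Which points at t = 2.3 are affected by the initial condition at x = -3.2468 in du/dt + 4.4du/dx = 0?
At x = 6.8732. The characteristic carries data from (-3.2468, 0) to (6.8732, 2.3).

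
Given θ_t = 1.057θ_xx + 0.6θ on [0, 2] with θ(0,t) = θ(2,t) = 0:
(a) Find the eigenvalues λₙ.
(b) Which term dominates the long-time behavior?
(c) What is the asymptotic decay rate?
Eigenvalues: λₙ = 1.057n²π²/2² - 0.6.
First three modes:
  n=1: λ₁ = 1.057π²/2² - 0.6 ≈ 2.008
  n=2: λ₂ = 4.228π²/2² - 0.6 ≈ 9.832
  n=3: λ₃ = 9.513π²/2² - 0.6 ≈ 22.872
Since 1.057π²/2² ≈ 2.608 > 0.6, all λₙ > 0.
The n=1 mode decays slowest → dominates as t → ∞.
Asymptotic: θ ~ c₁ sin(πx/2) e^{-λ₁t} with decay rate λ₁ ≈ 2.008.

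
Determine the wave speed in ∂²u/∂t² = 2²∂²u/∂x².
Speed = 2. Information travels along characteristics x = x₀ ± 2t.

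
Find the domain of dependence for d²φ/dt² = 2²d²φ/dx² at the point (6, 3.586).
Domain of dependence: [-1.172, 13.172]. Signals travel at speed 2, so data within |x - 6| ≤ 2·3.586 = 7.172 can reach the point.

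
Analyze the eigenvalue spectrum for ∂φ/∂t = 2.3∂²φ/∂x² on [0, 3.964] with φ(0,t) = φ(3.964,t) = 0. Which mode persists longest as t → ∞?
Eigenvalues: λₙ = 2.3n²π²/3.964².
First three modes:
  n=1: λ₁ = 2.3π²/3.964² ≈ 1.445
  n=2: λ₂ = 9.2π²/3.964² ≈ 5.779 (4× faster decay)
  n=3: λ₃ = 20.7π²/3.964² ≈ 13.002 (9× faster decay)
As t → ∞, higher modes decay exponentially faster. The n=1 mode dominates: φ ~ c₁ sin(πx/3.964) e^{-λ₁t}.
Decay rate: λ₁ = 2.3π²/3.964² ≈ 1.445.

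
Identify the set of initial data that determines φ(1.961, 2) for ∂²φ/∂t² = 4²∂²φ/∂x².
Domain of dependence: [-6.039, 9.961]. Signals travel at speed 4, so data within |x - 1.961| ≤ 4·2 = 8 can reach the point.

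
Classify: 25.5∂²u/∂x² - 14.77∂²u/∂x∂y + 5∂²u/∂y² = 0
Elliptic (discriminant = -291.8471).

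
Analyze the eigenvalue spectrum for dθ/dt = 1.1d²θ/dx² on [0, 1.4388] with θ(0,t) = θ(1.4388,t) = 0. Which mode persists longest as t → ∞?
Eigenvalues: λₙ = 1.1n²π²/1.4388².
First three modes:
  n=1: λ₁ = 1.1π²/1.4388² ≈ 5.244
  n=2: λ₂ = 4.4π²/1.4388² ≈ 20.977 (4× faster decay)
  n=3: λ₃ = 9.9π²/1.4388² ≈ 47.199 (9× faster decay)
As t → ∞, higher modes decay exponentially faster. The n=1 mode dominates: θ ~ c₁ sin(πx/1.4388) e^{-λ₁t}.
Decay rate: λ₁ = 1.1π²/1.4388² ≈ 5.244.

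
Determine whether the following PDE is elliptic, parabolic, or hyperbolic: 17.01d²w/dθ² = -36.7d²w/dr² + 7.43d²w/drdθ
Rewriting in standard form: 36.7d²w/dr² - 7.43d²w/drdθ + 17.01d²w/dθ² = 0. Coefficients: A = 36.7, B = -7.43, C = 17.01. B² - 4AC = -2441.8631, which is negative, so the equation is elliptic.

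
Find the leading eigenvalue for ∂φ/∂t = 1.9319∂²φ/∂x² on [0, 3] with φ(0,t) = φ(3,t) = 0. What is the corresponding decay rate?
Eigenvalues: λₙ = 1.9319n²π²/3².
First three modes:
  n=1: λ₁ = 1.9319π²/3² ≈ 2.119
  n=2: λ₂ = 7.7276π²/3² ≈ 8.474 (4× faster decay)
  n=3: λ₃ = 17.3871π²/3² ≈ 19.067 (9× faster decay)
As t → ∞, higher modes decay exponentially faster. The n=1 mode dominates: φ ~ c₁ sin(πx/3) e^{-λ₁t}.
Decay rate: λ₁ = 1.9319π²/3² ≈ 2.119.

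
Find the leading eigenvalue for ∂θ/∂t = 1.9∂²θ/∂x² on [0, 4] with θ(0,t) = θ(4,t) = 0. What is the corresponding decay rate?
Eigenvalues: λₙ = 1.9n²π²/4².
First three modes:
  n=1: λ₁ = 1.9π²/4² ≈ 1.172
  n=2: λ₂ = 7.6π²/4² ≈ 4.688 (4× faster decay)
  n=3: λ₃ = 17.1π²/4² ≈ 10.548 (9× faster decay)
As t → ∞, higher modes decay exponentially faster. The n=1 mode dominates: θ ~ c₁ sin(πx/4) e^{-λ₁t}.
Decay rate: λ₁ = 1.9π²/4² ≈ 1.172.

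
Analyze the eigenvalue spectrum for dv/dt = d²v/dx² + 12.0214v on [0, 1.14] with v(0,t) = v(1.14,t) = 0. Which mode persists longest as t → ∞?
Eigenvalues: λₙ = n²π²/1.14² - 12.0214.
First three modes:
  n=1: λ₁ = π²/1.14² - 12.0214 ≈ -4.427
  n=2: λ₂ = 4π²/1.14² - 12.0214 ≈ 18.356
  n=3: λ₃ = 9π²/1.14² - 12.0214 ≈ 56.328
Since π²/1.14² ≈ 7.594 < 12.0214, λ₁ < 0.
The n=1 mode grows fastest (−λₙ is largest for n=1) → dominates.
Asymptotic: v ~ c₁ sin(πx/1.14) e^{4.427t} (exponential growth at rate −λ₁ ≈ 4.427).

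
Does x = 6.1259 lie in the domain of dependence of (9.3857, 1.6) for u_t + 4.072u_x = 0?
No. Only data at x = 2.8705 affects (9.3857, 1.6). Advection has one-way propagation along characteristics.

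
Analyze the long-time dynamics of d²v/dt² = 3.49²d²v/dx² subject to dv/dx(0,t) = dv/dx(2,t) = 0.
Long-time behavior: v oscillates about a mean that drifts linearly in t (generically unbounded; no decay). There is no damping, so the nonconstant modes persist as standing waves (energy conserved, no decay). But with Neumann conditions at both ends the constant mode has eigenvalue 0: the spatial mean M(t) of v satisfies M'' = 0, so M(t) = M(0) + M'(0)·t. Unless the initial velocity has zero mean (∫v_t(x,0)dx = 0), the solution grows linearly in t (unbounded, though not exponentially); if it does have zero mean, the solution stays bounded and simply oscillates.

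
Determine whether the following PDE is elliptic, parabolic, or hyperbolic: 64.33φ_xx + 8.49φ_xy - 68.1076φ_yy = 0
Coefficients: A = 64.33, B = 8.49, C = -68.1076. B² - 4AC = 17597.527732, which is positive, so the equation is hyperbolic.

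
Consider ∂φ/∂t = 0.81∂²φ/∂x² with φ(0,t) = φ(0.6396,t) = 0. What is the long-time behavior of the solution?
As t → ∞, φ → 0. Heat diffuses out through both boundaries.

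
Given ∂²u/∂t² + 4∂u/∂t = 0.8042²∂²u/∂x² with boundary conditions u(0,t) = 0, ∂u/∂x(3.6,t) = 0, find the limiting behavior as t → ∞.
u → 0. Damping (γ=4) dissipates energy; oscillations decay exponentially.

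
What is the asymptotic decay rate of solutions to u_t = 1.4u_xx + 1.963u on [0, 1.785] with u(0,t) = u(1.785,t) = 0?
Eigenvalues: λₙ = 1.4n²π²/1.785² - 1.963.
First three modes:
  n=1: λ₁ = 1.4π²/1.785² - 1.963 ≈ 2.374
  n=2: λ₂ = 5.6π²/1.785² - 1.963 ≈ 15.383
  n=3: λ₃ = 12.6π²/1.785² - 1.963 ≈ 37.067
Since 1.4π²/1.785² ≈ 4.337 > 1.963, all λₙ > 0.
The n=1 mode decays slowest → dominates as t → ∞.
Asymptotic: u ~ c₁ sin(πx/1.785) e^{-λ₁t} with decay rate λ₁ ≈ 2.374.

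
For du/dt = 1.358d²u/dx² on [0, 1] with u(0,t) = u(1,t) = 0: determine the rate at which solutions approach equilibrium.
Eigenvalues: λₙ = 1.358n²π².
First three modes:
  n=1: λ₁ = 1.358π² ≈ 13.403
  n=2: λ₂ = 5.432π² ≈ 53.612 (4× faster decay)
  n=3: λ₃ = 12.222π² ≈ 120.626 (9× faster decay)
As t → ∞, higher modes decay exponentially faster. The n=1 mode dominates: u ~ c₁ sin(πx) e^{-λ₁t}.
Decay rate: λ₁ = 1.358π² ≈ 13.403.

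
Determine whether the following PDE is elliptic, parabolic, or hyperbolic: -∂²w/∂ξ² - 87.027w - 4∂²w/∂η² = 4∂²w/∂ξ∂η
Rewriting in standard form: -∂²w/∂ξ² - 4∂²w/∂ξ∂η - 4∂²w/∂η² - 87.027w = 0. Coefficients: A = -1, B = -4, C = -4. B² - 4AC = 0, which is zero, so the equation is parabolic.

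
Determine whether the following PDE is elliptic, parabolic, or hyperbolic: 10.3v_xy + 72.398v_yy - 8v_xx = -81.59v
Rewriting in standard form: -8v_xx + 10.3v_xy + 72.398v_yy + 81.59v = 0. Coefficients: A = -8, B = 10.3, C = 72.398. B² - 4AC = 2422.826, which is positive, so the equation is hyperbolic.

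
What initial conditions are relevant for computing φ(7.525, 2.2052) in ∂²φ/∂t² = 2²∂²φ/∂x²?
Domain of dependence: [3.1146, 11.9354]. Signals travel at speed 2, so data within |x - 7.525| ≤ 2·2.2052 = 4.4104 can reach the point.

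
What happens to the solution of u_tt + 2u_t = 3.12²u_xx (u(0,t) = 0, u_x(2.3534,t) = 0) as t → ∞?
u → 0. Damping (γ=2) dissipates energy; oscillations decay exponentially.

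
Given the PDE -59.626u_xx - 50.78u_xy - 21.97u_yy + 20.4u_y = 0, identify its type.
The second-order coefficients are A = -59.626, B = -50.78, C = -21.97. Since B² - 4AC = -2661.32448 < 0, this is an elliptic PDE.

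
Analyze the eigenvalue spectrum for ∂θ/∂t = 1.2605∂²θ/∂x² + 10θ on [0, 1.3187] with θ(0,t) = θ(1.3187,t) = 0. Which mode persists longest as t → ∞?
Eigenvalues: λₙ = 1.2605n²π²/1.3187² - 10.
First three modes:
  n=1: λ₁ = 1.2605π²/1.3187² - 10 ≈ -2.846
  n=2: λ₂ = 5.042π²/1.3187² - 10 ≈ 18.616
  n=3: λ₃ = 11.3445π²/1.3187² - 10 ≈ 54.386
Since 1.2605π²/1.3187² ≈ 7.154 < 10, λ₁ < 0.
The n=1 mode grows fastest (−λₙ is largest for n=1) → dominates.
Asymptotic: θ ~ c₁ sin(πx/1.3187) e^{2.846t} (exponential growth at rate −λ₁ ≈ 2.846).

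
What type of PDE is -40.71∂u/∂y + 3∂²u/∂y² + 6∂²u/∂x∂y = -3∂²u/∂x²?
Rewriting in standard form: 3∂²u/∂x² + 6∂²u/∂x∂y + 3∂²u/∂y² - 40.71∂u/∂y = 0. With A = 3, B = 6, C = 3, the discriminant is 0. This is a parabolic PDE.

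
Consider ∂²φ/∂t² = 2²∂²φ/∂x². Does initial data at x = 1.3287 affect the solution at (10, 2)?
No. The domain of dependence is [6, 14], and 1.3287 is outside this interval.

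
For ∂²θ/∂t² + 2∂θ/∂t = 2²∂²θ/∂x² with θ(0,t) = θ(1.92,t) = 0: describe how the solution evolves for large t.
θ → 0. Damping (γ=2) dissipates energy; oscillations decay exponentially.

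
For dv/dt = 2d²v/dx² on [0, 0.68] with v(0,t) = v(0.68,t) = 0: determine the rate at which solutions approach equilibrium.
Eigenvalues: λₙ = 2n²π²/0.68².
First three modes:
  n=1: λ₁ = 2π²/0.68² ≈ 42.689
  n=2: λ₂ = 8π²/0.68² ≈ 170.754 (4× faster decay)
  n=3: λ₃ = 18π²/0.68² ≈ 384.197 (9× faster decay)
As t → ∞, higher modes decay exponentially faster. The n=1 mode dominates: v ~ c₁ sin(πx/0.68) e^{-λ₁t}.
Decay rate: λ₁ = 2π²/0.68² ≈ 42.689.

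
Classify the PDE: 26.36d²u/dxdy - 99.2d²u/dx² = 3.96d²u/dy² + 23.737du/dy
Rewriting in standard form: -99.2d²u/dx² + 26.36d²u/dxdy - 3.96d²u/dy² - 23.737du/dy = 0. A = -99.2, B = 26.36, C = -3.96. Discriminant B² - 4AC = -876.4784. Since -876.4784 < 0, elliptic.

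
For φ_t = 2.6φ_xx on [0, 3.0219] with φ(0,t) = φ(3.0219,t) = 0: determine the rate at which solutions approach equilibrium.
Eigenvalues: λₙ = 2.6n²π²/3.0219².
First three modes:
  n=1: λ₁ = 2.6π²/3.0219² ≈ 2.81
  n=2: λ₂ = 10.4π²/3.0219² ≈ 11.24 (4× faster decay)
  n=3: λ₃ = 23.4π²/3.0219² ≈ 25.29 (9× faster decay)
As t → ∞, higher modes decay exponentially faster. The n=1 mode dominates: φ ~ c₁ sin(πx/3.0219) e^{-λ₁t}.
Decay rate: λ₁ = 2.6π²/3.0219² ≈ 2.81.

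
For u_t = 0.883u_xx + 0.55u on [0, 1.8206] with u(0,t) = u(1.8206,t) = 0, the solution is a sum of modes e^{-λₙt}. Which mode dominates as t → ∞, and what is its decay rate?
Eigenvalues: λₙ = 0.883n²π²/1.8206² - 0.55.
First three modes:
  n=1: λ₁ = 0.883π²/1.8206² - 0.55 ≈ 2.079
  n=2: λ₂ = 3.532π²/1.8206² - 0.55 ≈ 9.967
  n=3: λ₃ = 7.947π²/1.8206² - 0.55 ≈ 23.113
Since 0.883π²/1.8206² ≈ 2.629 > 0.55, all λₙ > 0.
The n=1 mode decays slowest → dominates as t → ∞.
Asymptotic: u ~ c₁ sin(πx/1.8206) e^{-λ₁t} with decay rate λ₁ ≈ 2.079.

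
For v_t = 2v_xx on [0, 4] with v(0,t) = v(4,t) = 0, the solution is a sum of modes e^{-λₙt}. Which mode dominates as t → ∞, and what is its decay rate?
Eigenvalues: λₙ = 2n²π²/4².
First three modes:
  n=1: λ₁ = 2π²/4² ≈ 1.234
  n=2: λ₂ = 8π²/4² ≈ 4.935 (4× faster decay)
  n=3: λ₃ = 18π²/4² ≈ 11.103 (9× faster decay)
As t → ∞, higher modes decay exponentially faster. The n=1 mode dominates: v ~ c₁ sin(πx/4) e^{-λ₁t}.
Decay rate: λ₁ = 2π²/4² ≈ 1.234.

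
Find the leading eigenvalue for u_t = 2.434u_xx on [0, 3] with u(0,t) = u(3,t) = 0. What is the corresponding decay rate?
Eigenvalues: λₙ = 2.434n²π²/3².
First three modes:
  n=1: λ₁ = 2.434π²/3² ≈ 2.669
  n=2: λ₂ = 9.736π²/3² ≈ 10.677 (4× faster decay)
  n=3: λ₃ = 21.906π²/3² ≈ 24.023 (9× faster decay)
As t → ∞, higher modes decay exponentially faster. The n=1 mode dominates: u ~ c₁ sin(πx/3) e^{-λ₁t}.
Decay rate: λ₁ = 2.434π²/3² ≈ 2.669.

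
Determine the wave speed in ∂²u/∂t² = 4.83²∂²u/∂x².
Speed = 4.83. Information travels along characteristics x = x₀ ± 4.83t.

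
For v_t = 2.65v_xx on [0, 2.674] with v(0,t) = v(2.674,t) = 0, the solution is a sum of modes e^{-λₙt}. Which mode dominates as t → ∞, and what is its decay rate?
Eigenvalues: λₙ = 2.65n²π²/2.674².
First three modes:
  n=1: λ₁ = 2.65π²/2.674² ≈ 3.658
  n=2: λ₂ = 10.6π²/2.674² ≈ 14.631 (4× faster decay)
  n=3: λ₃ = 23.85π²/2.674² ≈ 32.92 (9× faster decay)
As t → ∞, higher modes decay exponentially faster. The n=1 mode dominates: v ~ c₁ sin(πx/2.674) e^{-λ₁t}.
Decay rate: λ₁ = 2.65π²/2.674² ≈ 3.658.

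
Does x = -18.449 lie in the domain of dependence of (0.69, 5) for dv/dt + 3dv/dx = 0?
No. Only data at x = -14.31 affects (0.69, 5). Advection has one-way propagation along characteristics.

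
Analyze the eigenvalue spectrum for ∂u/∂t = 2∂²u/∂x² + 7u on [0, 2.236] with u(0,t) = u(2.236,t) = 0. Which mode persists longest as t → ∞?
Eigenvalues: λₙ = 2n²π²/2.236² - 7.
First three modes:
  n=1: λ₁ = 2π²/2.236² - 7 ≈ -3.052
  n=2: λ₂ = 8π²/2.236² - 7 ≈ 8.792
  n=3: λ₃ = 18π²/2.236² - 7 ≈ 28.533
Since 2π²/2.236² ≈ 3.948 < 7, λ₁ < 0.
The n=1 mode grows fastest (−λₙ is largest for n=1) → dominates.
Asymptotic: u ~ c₁ sin(πx/2.236) e^{3.052t} (exponential growth at rate −λ₁ ≈ 3.052).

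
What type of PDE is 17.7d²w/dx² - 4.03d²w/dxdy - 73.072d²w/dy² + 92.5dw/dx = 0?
With A = 17.7, B = -4.03, C = -73.072, the discriminant is 5189.7385. This is a hyperbolic PDE.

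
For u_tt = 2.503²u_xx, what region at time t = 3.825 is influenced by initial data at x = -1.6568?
Domain of influence: [-11.230775, 7.917175]. Data at x = -1.6568 spreads outward at speed 2.503.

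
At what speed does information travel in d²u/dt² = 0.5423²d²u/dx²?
Speed = 0.5423. Information travels along characteristics x = x₀ ± 0.5423t.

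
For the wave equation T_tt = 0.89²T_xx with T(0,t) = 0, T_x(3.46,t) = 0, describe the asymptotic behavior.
T oscillates (no decay). Energy is conserved; the solution oscillates indefinitely as standing waves.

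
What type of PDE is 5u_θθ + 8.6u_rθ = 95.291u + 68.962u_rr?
Rewriting in standard form: -68.962u_rr + 8.6u_rθ + 5u_θθ - 95.291u = 0. With A = -68.962, B = 8.6, C = 5, the discriminant is 1453.2. This is a hyperbolic PDE.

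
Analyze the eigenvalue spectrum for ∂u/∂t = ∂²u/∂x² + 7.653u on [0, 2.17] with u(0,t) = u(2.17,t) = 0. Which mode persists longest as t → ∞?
Eigenvalues: λₙ = n²π²/2.17² - 7.653.
First three modes:
  n=1: λ₁ = π²/2.17² - 7.653 ≈ -5.557
  n=2: λ₂ = 4π²/2.17² - 7.653 ≈ 0.731
  n=3: λ₃ = 9π²/2.17² - 7.653 ≈ 11.211
Since π²/2.17² ≈ 2.096 < 7.653, λ₁ < 0.
The n=1 mode grows fastest (−λₙ is largest for n=1) → dominates.
Asymptotic: u ~ c₁ sin(πx/2.17) e^{5.557t} (exponential growth at rate −λ₁ ≈ 5.557).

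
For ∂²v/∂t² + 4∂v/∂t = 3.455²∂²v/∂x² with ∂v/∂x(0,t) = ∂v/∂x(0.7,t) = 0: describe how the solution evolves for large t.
v → constant (steady state). Damping (γ=4) dissipates the nonconstant modes; with Neumann BCs the spatial average obeys M''+γM'=0 and tends to a finite limit.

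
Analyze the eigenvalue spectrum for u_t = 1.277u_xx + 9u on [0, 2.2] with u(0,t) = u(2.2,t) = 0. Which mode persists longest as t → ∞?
Eigenvalues: λₙ = 1.277n²π²/2.2² - 9.
First three modes:
  n=1: λ₁ = 1.277π²/2.2² - 9 ≈ -6.396
  n=2: λ₂ = 5.108π²/2.2² - 9 ≈ 1.416
  n=3: λ₃ = 11.493π²/2.2² - 9 ≈ 14.436
Since 1.277π²/2.2² ≈ 2.604 < 9, λ₁ < 0.
The n=1 mode grows fastest (−λₙ is largest for n=1) → dominates.
Asymptotic: u ~ c₁ sin(πx/2.2) e^{6.396t} (exponential growth at rate −λ₁ ≈ 6.396).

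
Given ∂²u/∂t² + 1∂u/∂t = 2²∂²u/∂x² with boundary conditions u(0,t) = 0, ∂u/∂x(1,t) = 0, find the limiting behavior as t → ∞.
u → 0. Damping (γ=1) dissipates energy; oscillations decay exponentially.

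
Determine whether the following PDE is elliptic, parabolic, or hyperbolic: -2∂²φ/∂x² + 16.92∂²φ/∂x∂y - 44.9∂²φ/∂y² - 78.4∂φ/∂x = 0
Coefficients: A = -2, B = 16.92, C = -44.9. B² - 4AC = -72.9136, which is negative, so the equation is elliptic.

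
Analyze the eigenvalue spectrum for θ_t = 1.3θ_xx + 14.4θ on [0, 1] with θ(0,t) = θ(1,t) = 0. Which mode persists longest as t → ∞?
Eigenvalues: λₙ = 1.3n²π²/1² - 14.4.
First three modes:
  n=1: λ₁ = 1.3π² - 14.4 ≈ -1.57
  n=2: λ₂ = 5.2π² - 14.4 ≈ 36.922
  n=3: λ₃ = 11.7π² - 14.4 ≈ 101.074
Since 1.3π² ≈ 12.83 < 14.4, λ₁ < 0.
The n=1 mode grows fastest (−λₙ is largest for n=1) → dominates.
Asymptotic: θ ~ c₁ sin(πx/1) e^{1.57t} (exponential growth at rate −λ₁ ≈ 1.57).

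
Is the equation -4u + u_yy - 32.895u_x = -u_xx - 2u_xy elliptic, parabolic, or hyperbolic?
Rewriting in standard form: u_xx + 2u_xy + u_yy - 32.895u_x - 4u = 0. Computing B² - 4AC with A = 1, B = 2, C = 1: discriminant = 0 (zero). Answer: parabolic.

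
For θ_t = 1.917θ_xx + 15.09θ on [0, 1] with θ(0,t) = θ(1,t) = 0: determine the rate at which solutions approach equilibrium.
Eigenvalues: λₙ = 1.917n²π²/1² - 15.09.
First three modes:
  n=1: λ₁ = 1.917π² - 15.09 ≈ 3.83
  n=2: λ₂ = 7.668π² - 15.09 ≈ 60.59
  n=3: λ₃ = 17.253π² - 15.09 ≈ 155.19
Since 1.917π² ≈ 18.92 > 15.09, all λₙ > 0.
The n=1 mode decays slowest → dominates as t → ∞.
Asymptotic: θ ~ c₁ sin(πx/1) e^{-λ₁t} with decay rate λ₁ ≈ 3.83.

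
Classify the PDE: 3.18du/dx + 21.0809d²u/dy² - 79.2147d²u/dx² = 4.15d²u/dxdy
Rewriting in standard form: -79.2147d²u/dx² - 4.15d²u/dxdy + 21.0809d²u/dy² + 3.18du/dx = 0. A = -79.2147, B = -4.15, C = 21.0809. Discriminant B² - 4AC = 6696.89117692. Since 6696.89117692 > 0, hyperbolic.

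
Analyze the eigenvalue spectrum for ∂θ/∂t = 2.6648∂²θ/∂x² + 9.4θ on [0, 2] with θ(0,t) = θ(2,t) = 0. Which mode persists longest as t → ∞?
Eigenvalues: λₙ = 2.6648n²π²/2² - 9.4.
First three modes:
  n=1: λ₁ = 2.6648π²/2² - 9.4 ≈ -2.825
  n=2: λ₂ = 10.6592π²/2² - 9.4 ≈ 16.901
  n=3: λ₃ = 23.9832π²/2² - 9.4 ≈ 49.776
Since 2.6648π²/2² ≈ 6.575 < 9.4, λ₁ < 0.
The n=1 mode grows fastest (−λₙ is largest for n=1) → dominates.
Asymptotic: θ ~ c₁ sin(πx/2) e^{2.825t} (exponential growth at rate −λ₁ ≈ 2.825).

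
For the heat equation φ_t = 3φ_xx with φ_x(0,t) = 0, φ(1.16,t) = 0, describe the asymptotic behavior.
φ → 0. Heat escapes through the Dirichlet boundary.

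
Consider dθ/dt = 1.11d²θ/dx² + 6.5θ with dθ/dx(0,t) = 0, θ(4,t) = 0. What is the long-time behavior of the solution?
As t → ∞, θ grows unboundedly. Reaction dominates diffusion (r=6.5 > κπ²/(4L²)≈0.17); solution grows exponentially.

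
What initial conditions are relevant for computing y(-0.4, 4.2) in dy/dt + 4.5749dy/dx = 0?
A single point: x = -19.61458. The characteristic through (-0.4, 4.2) is x - 4.5749t = const, so x = -0.4 - 4.5749·4.2 = -19.61458.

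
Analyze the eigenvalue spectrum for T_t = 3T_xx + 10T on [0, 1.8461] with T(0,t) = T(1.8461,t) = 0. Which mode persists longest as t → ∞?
Eigenvalues: λₙ = 3n²π²/1.8461² - 10.
First three modes:
  n=1: λ₁ = 3π²/1.8461² - 10 ≈ -1.312
  n=2: λ₂ = 12π²/1.8461² - 10 ≈ 24.751
  n=3: λ₃ = 27π²/1.8461² - 10 ≈ 68.19
Since 3π²/1.8461² ≈ 8.688 < 10, λ₁ < 0.
The n=1 mode grows fastest (−λₙ is largest for n=1) → dominates.
Asymptotic: T ~ c₁ sin(πx/1.8461) e^{1.312t} (exponential growth at rate −λ₁ ≈ 1.312).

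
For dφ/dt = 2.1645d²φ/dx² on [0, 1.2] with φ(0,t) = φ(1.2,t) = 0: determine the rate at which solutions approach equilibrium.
Eigenvalues: λₙ = 2.1645n²π²/1.2².
First three modes:
  n=1: λ₁ = 2.1645π²/1.2² ≈ 14.835
  n=2: λ₂ = 8.658π²/1.2² ≈ 59.341 (4× faster decay)
  n=3: λ₃ = 19.4805π²/1.2² ≈ 133.517 (9× faster decay)
As t → ∞, higher modes decay exponentially faster. The n=1 mode dominates: φ ~ c₁ sin(πx/1.2) e^{-λ₁t}.
Decay rate: λ₁ = 2.1645π²/1.2² ≈ 14.835.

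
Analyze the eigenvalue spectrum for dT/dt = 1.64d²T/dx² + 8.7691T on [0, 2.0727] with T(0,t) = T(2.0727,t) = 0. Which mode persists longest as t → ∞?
Eigenvalues: λₙ = 1.64n²π²/2.0727² - 8.7691.
First three modes:
  n=1: λ₁ = 1.64π²/2.0727² - 8.7691 ≈ -5.001
  n=2: λ₂ = 6.56π²/2.0727² - 8.7691 ≈ 6.302
  n=3: λ₃ = 14.76π²/2.0727² - 8.7691 ≈ 25.14
Since 1.64π²/2.0727² ≈ 3.768 < 8.7691, λ₁ < 0.
The n=1 mode grows fastest (−λₙ is largest for n=1) → dominates.
Asymptotic: T ~ c₁ sin(πx/2.0727) e^{5.001t} (exponential growth at rate −λ₁ ≈ 5.001).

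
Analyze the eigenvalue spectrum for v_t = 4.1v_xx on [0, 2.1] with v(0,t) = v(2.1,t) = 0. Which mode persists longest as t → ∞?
Eigenvalues: λₙ = 4.1n²π²/2.1².
First three modes:
  n=1: λ₁ = 4.1π²/2.1² ≈ 9.176
  n=2: λ₂ = 16.4π²/2.1² ≈ 36.703 (4× faster decay)
  n=3: λ₃ = 36.9π²/2.1² ≈ 82.582 (9× faster decay)
As t → ∞, higher modes decay exponentially faster. The n=1 mode dominates: v ~ c₁ sin(πx/2.1) e^{-λ₁t}.
Decay rate: λ₁ = 4.1π²/2.1² ≈ 9.176.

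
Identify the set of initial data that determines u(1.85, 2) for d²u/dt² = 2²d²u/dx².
Domain of dependence: [-2.15, 5.85]. Signals travel at speed 2, so data within |x - 1.85| ≤ 2·2 = 4 can reach the point.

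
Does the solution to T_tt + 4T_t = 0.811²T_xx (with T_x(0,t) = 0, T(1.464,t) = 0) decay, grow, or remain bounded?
T → 0. Damping (γ=4) dissipates energy; oscillations decay exponentially.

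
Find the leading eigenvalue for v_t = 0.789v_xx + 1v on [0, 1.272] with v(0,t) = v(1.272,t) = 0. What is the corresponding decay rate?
Eigenvalues: λₙ = 0.789n²π²/1.272² - 1.
First three modes:
  n=1: λ₁ = 0.789π²/1.272² - 1 ≈ 3.813
  n=2: λ₂ = 3.156π²/1.272² - 1 ≈ 18.251
  n=3: λ₃ = 7.101π²/1.272² - 1 ≈ 42.316
Since 0.789π²/1.272² ≈ 4.813 > 1, all λₙ > 0.
The n=1 mode decays slowest → dominates as t → ∞.
Asymptotic: v ~ c₁ sin(πx/1.272) e^{-λ₁t} with decay rate λ₁ ≈ 3.813.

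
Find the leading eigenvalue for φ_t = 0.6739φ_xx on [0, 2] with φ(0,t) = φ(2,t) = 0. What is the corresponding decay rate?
Eigenvalues: λₙ = 0.6739n²π²/2².
First three modes:
  n=1: λ₁ = 0.6739π²/2² ≈ 1.663
  n=2: λ₂ = 2.6956π²/2² ≈ 6.651 (4× faster decay)
  n=3: λ₃ = 6.0651π²/2² ≈ 14.965 (9× faster decay)
As t → ∞, higher modes decay exponentially faster. The n=1 mode dominates: φ ~ c₁ sin(πx/2) e^{-λ₁t}.
Decay rate: λ₁ = 0.6739π²/2² ≈ 1.663.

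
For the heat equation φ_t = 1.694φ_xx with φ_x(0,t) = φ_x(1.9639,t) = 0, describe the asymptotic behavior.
φ → constant (steady state). Heat is conserved (no flux at boundaries); solution approaches the spatial average.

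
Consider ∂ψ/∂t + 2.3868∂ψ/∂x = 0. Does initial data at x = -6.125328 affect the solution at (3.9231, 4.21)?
Yes. The characteristic through (3.9231, 4.21) passes through x = -6.125328.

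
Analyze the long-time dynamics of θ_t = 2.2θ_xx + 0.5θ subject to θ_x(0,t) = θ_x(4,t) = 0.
Long-time behavior: θ grows unboundedly. With Neumann BCs the constant mode has diffusion eigenvalue 0, so any r > 0 makes it grow like e^(0.5t); solution grows exponentially.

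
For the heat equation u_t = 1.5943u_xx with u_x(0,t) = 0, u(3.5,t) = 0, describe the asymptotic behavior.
u → 0. Heat escapes through the Dirichlet boundary.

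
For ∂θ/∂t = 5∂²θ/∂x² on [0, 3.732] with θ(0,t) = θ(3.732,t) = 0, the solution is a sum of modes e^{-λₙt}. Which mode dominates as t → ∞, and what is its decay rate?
Eigenvalues: λₙ = 5n²π²/3.732².
First three modes:
  n=1: λ₁ = 5π²/3.732² ≈ 3.543
  n=2: λ₂ = 20π²/3.732² ≈ 14.173 (4× faster decay)
  n=3: λ₃ = 45π²/3.732² ≈ 31.888 (9× faster decay)
As t → ∞, higher modes decay exponentially faster. The n=1 mode dominates: θ ~ c₁ sin(πx/3.732) e^{-λ₁t}.
Decay rate: λ₁ = 5π²/3.732² ≈ 3.543.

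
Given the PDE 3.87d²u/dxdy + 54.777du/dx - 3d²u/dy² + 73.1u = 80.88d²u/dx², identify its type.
Rewriting in standard form: -80.88d²u/dx² + 3.87d²u/dxdy - 3d²u/dy² + 54.777du/dx + 73.1u = 0. The second-order coefficients are A = -80.88, B = 3.87, C = -3. Since B² - 4AC = -955.5831 < 0, this is an elliptic PDE.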